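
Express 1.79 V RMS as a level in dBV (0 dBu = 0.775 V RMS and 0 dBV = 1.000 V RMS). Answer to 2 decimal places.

+5.06 dBV

dBV = 20·log₁₀(V / 1.000 V).
20·log₁₀(1.79/1.000) = +5.06 dBV.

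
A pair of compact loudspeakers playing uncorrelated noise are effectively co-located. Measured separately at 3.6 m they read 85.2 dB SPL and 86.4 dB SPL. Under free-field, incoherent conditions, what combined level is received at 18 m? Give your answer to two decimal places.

Combined at 3.6 m: 10·log₁₀(10^(85.2/10)+10^(86.4/10)) = 88.852 dB SPL.
Then apply −20·log₁₀(18/3.6) = -13.979 dB → 74.87 dB SPL.

74.87 dB SPL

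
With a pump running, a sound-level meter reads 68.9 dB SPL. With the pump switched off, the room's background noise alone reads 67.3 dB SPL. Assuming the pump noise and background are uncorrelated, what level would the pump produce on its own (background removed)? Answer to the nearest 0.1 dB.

63.8 dB SPL

Remove the background by subtracting linear intensities:
L_src = 10·log₁₀(10^(68.9/10) − 10^(67.3/10)) = 10·log₁₀(2392000) = 63.8 dB SPL.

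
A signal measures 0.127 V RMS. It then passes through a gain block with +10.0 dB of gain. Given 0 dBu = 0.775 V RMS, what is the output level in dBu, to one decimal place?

-5.7 dBu

Input level: 20·log₁₀(0.127/0.775) = -15.71 dBu.
Output: -15.71 + 10.0 = -5.7 dBu.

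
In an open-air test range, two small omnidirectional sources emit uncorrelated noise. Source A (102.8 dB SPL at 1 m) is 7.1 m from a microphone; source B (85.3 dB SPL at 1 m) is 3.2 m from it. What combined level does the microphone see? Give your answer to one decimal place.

86.1 dB SPL

At the listener: L_A = 102.8 − 20·log₁₀(7.1) = 85.77 dB; L_B = 85.3 − 20·log₁₀(3.2) = 75.20 dB.
Combined: 10·log₁₀(10^(85.77/10)+10^(75.20/10)) = 86.1 dB SPL.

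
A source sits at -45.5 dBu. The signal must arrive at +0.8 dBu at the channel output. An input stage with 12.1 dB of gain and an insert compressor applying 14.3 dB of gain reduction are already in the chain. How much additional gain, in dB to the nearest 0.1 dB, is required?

The required make-up gain is the shortfall in the dB sum.
G = +0.8 − (-45.5) − 12.1 + 14.3 = 48.5 dB.

48.5 dB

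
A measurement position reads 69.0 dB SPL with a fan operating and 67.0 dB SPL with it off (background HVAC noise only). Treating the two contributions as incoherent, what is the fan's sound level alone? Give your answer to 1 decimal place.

64.7 dB SPL

Remove the background by subtracting linear intensities:
L_src = 10·log₁₀(10^(69.0/10) − 10^(67.0/10)) = 10·log₁₀(2931000) = 64.7 dB SPL.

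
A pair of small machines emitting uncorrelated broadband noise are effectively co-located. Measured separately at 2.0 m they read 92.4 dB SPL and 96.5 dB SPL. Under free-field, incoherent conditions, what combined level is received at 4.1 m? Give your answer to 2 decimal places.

91.69 dB SPL

Combined at 2.0 m: 10·log₁₀(10^(92.4/10)+10^(96.5/10)) = 97.927 dB SPL.
Then apply −20·log₁₀(4.1/2.0) = -6.235 dB → 91.69 dB SPL.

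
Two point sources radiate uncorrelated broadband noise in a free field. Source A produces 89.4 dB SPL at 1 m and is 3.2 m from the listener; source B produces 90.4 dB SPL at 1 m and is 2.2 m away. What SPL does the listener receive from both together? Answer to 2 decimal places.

At the listener: L_A = 89.4 − 20·log₁₀(3.2) = 79.297 dB; L_B = 90.4 − 20·log₁₀(2.2) = 83.552 dB.
Combined: 10·log₁₀(10^(79.297/10)+10^(83.552/10)) = 84.94 dB SPL.

84.94 dB SPL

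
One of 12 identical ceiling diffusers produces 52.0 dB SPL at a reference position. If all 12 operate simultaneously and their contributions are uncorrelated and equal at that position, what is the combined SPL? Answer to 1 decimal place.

12 equal incoherent sources raise the level by 10·log₁₀(12) = 10.79 dB.
L_total = 52.0 + 10.79 = 62.8 dB SPL.

62.8 dB SPL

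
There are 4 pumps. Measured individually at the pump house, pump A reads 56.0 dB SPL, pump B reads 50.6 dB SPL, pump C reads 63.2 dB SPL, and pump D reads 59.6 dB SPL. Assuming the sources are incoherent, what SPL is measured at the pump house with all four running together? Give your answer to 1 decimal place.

65.5 dB SPL

Uncorrelated sources add in intensity (power), not in dB.
L_total = 10·log₁₀(10^(56.0/10) + 10^(50.6/10) + 10^(63.2/10) + 10^(59.6/10)) = 10·log₁₀(3514000) = 65.5 dB SPL.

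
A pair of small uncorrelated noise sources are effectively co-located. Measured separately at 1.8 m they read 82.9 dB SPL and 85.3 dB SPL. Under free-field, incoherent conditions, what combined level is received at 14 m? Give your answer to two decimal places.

Combined at 1.8 m: 10·log₁₀(10^(82.9/10)+10^(85.3/10)) = 87.274 dB SPL.
Then apply −20·log₁₀(14/1.8) = -17.817 dB → 69.46 dB SPL.

69.46 dB SPL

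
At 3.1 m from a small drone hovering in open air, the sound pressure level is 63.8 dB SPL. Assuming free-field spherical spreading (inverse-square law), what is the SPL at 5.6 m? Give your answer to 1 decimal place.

For a point source in a free field, ΔL = −20·log₁₀(d₂/d₁).
ΔL = −20·log₁₀(5.6/3.1) = -5.14 dB, so L₂ = 63.8 + (-5.14) = 58.7 dB SPL.

58.7 dB SPL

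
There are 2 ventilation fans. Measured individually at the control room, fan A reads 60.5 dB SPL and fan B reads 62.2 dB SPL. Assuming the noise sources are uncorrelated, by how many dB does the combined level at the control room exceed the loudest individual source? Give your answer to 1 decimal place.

Uncorrelated sources add in intensity (power), not in dB.
L_total = 10·log₁₀(10^(60.5/10) + 10^(62.2/10)) = 64.44 dB SPL.
Excess over the loudest (62.2 dB): 64.44 − 62.2 = 2.2 dB.

2.2 dB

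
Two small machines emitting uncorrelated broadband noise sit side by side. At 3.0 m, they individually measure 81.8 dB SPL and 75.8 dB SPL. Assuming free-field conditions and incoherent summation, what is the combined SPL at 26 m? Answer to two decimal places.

64.02 dB SPL

Combined at 3.0 m: 10·log₁₀(10^(81.8/10)+10^(75.8/10)) = 82.773 dB SPL.
Then apply −20·log₁₀(26/3.0) = -18.757 dB → 64.02 dB SPL.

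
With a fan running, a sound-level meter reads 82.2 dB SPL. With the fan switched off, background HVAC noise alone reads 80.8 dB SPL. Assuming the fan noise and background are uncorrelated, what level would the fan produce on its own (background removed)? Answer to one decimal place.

Subtract intensities: L_src = 10·log₁₀(10^(L_total/10) − 10^(L_bg/10)).
L_src = 10·log₁₀(10^(82.2/10) − 10^(80.8/10)) = 10·log₁₀(45730000) = 76.6 dB SPL.

76.6 dB SPL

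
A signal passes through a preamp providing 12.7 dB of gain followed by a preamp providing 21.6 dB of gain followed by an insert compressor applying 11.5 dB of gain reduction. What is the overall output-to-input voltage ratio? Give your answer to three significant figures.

13.8

Net gain = 12.7 + 21.6 + (−11.5) = 22.8 dB.
Voltage ratio = 10^(22.8/20) = 13.8.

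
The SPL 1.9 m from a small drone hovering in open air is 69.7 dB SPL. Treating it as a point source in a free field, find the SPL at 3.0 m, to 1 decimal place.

65.7 dB SPL

Free-field point source: level drops by 20·log₁₀ of the distance ratio.
ΔL = −20·log₁₀(3.0/1.9) = -3.97 dB, so L₂ = 69.7 + (-3.97) = 65.7 dB SPL.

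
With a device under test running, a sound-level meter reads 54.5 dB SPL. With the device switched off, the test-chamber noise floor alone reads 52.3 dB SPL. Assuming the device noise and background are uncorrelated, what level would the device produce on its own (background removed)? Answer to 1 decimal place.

50.5 dB SPL

Subtract intensities: L_src = 10·log₁₀(10^(L_total/10) − 10^(L_bg/10)).
L_src = 10·log₁₀(10^(54.5/10) − 10^(52.3/10)) = 10·log₁₀(112000) = 50.5 dB SPL.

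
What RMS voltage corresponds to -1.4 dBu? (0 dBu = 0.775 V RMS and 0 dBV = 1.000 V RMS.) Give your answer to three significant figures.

V = 0.775 V × 10^(-1.4/20).
= 0.775 × 0.8511 = 0.660 V.

0.660 V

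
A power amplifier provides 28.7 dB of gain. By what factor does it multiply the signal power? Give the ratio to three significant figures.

Power ratio = 10^(dB/10).
10^(28.7/10) = 10^(2.870) = 741.

741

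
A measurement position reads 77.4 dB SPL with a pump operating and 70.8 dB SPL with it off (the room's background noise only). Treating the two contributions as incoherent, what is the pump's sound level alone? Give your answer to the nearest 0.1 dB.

76.3 dB SPL

Background correction is a power subtraction:
L_src = 10·log₁₀(10^(77.4/10) − 10^(70.8/10)) = 10·log₁₀(42930000) = 76.3 dB SPL.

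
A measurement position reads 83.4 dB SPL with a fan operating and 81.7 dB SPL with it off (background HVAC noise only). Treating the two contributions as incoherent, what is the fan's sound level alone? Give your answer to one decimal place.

Subtract intensities: L_src = 10·log₁₀(10^(L_total/10) − 10^(L_bg/10)).
L_src = 10·log₁₀(10^(83.4/10) − 10^(81.7/10)) = 10·log₁₀(70870000) = 78.5 dB SPL.

78.5 dB SPL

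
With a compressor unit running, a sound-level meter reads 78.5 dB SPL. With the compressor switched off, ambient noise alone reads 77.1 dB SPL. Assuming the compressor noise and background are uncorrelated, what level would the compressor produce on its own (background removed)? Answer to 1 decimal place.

Subtract intensities: L_src = 10·log₁₀(10^(L_total/10) − 10^(L_bg/10)).
L_src = 10·log₁₀(10^(78.5/10) − 10^(77.1/10)) = 10·log₁₀(19510000) = 72.9 dB SPL.

72.9 dB SPL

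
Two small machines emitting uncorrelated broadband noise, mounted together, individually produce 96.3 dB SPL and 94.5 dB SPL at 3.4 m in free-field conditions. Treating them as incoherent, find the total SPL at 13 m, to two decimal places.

86.85 dB SPL

Combined at 3.4 m: 10·log₁₀(10^(96.3/10)+10^(94.5/10)) = 98.503 dB SPL.
Then apply −20·log₁₀(13/3.4) = -11.649 dB → 86.85 dB SPL.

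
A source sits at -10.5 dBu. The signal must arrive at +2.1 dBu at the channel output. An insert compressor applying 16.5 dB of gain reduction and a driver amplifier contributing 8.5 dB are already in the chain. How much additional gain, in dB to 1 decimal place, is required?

20.6 dB

The required make-up gain is the shortfall in the dB sum.
G = +2.1 − (-10.5) + 16.5 − 8.5 = 20.6 dB.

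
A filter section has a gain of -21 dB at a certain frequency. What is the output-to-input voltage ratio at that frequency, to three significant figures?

Voltage ratio = 10^(dB/20).
10^(-21/20) = 10^(-1.050) = 0.0891.

0.0891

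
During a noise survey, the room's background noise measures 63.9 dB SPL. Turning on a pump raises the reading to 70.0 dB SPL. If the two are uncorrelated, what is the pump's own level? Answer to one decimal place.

Remove the background by subtracting linear intensities:
L_src = 10·log₁₀(10^(70.0/10) − 10^(63.9/10)) = 10·log₁₀(7545000) = 68.8 dB SPL.

68.8 dB SPL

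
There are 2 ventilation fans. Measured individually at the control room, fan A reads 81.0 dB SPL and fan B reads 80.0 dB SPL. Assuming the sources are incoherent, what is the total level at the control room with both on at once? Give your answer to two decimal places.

83.54 dB SPL

Incoherent sources sum as intensities:
L_total = 10·log₁₀(10^(81.0/10) + 10^(80.0/10)) = 10·log₁₀(225900000) = 83.54 dB SPL.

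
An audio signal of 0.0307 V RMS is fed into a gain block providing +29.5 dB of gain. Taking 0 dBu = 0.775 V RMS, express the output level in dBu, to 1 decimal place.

Input level: 20·log₁₀(0.0307/0.775) = -28.04 dBu.
Output: -28.04 + 29.5 = +1.5 dBu.

+1.5 dBu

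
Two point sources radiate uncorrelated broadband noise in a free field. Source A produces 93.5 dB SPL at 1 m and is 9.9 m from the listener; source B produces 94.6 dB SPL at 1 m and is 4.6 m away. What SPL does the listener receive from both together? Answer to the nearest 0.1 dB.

At the listener: L_A = 93.5 − 20·log₁₀(9.9) = 73.59 dB; L_B = 94.6 − 20·log₁₀(4.6) = 81.34 dB.
Combined: 10·log₁₀(10^(73.59/10)+10^(81.34/10)) = 82.0 dB SPL.

82.0 dB SPL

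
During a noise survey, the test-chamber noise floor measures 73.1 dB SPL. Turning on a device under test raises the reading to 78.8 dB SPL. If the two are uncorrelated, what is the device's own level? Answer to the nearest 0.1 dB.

Remove the background by subtracting linear intensities:
L_src = 10·log₁₀(10^(78.8/10) − 10^(73.1/10)) = 10·log₁₀(55440000) = 77.4 dB SPL.

77.4 dB SPL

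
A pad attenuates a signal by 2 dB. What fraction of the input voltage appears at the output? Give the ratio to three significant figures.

Voltage ratio = 10^(dB/20).
10^(-2/20) = 10^(-0.1000) = 0.794.

0.794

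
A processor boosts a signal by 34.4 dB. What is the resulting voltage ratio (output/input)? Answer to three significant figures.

Voltage ratio = 10^(dB/20).
10^(34.4/20) = 10^(1.720) = 52.5.

52.5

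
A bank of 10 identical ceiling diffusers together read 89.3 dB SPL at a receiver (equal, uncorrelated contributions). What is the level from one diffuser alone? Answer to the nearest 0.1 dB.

79.3 dB SPL

10 equal incoherent sources add 10·log₁₀(10) = 10.00 dB over one source.
L_one = 89.3 − 10.00 = 79.3 dB SPL.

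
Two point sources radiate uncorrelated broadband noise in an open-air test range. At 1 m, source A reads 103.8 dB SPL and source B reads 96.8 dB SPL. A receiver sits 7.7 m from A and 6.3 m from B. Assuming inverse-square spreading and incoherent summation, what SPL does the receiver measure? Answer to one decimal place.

At the listener: L_A = 103.8 − 20·log₁₀(7.7) = 86.07 dB; L_B = 96.8 − 20·log₁₀(6.3) = 80.81 dB.
Combined: 10·log₁₀(10^(86.07/10)+10^(80.81/10)) = 87.2 dB SPL.

87.2 dB SPL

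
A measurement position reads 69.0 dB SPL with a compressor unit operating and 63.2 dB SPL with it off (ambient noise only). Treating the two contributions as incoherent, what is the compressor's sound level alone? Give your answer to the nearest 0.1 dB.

Subtract intensities: L_src = 10·log₁₀(10^(L_total/10) − 10^(L_bg/10)).
L_src = 10·log₁₀(10^(69.0/10) − 10^(63.2/10)) = 10·log₁₀(5854000) = 67.7 dB SPL.

67.7 dB SPL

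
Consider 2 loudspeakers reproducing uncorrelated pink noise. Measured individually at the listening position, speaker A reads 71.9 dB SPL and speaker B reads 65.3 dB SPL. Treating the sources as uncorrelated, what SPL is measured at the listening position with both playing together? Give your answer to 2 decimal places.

Incoherent sources sum as intensities:
L_total = 10·log₁₀(10^(71.9/10) + 10^(65.3/10)) = 10·log₁₀(18880000) = 72.76 dB SPL.

72.76 dB SPL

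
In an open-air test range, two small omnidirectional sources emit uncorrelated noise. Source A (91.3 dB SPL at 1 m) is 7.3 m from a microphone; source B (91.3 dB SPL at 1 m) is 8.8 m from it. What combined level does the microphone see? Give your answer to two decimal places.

At the listener: L_A = 91.3 − 20·log₁₀(7.3) = 74.034 dB; L_B = 91.3 − 20·log₁₀(8.8) = 72.410 dB.
Combined: 10·log₁₀(10^(74.034/10)+10^(72.410/10)) = 76.31 dB SPL.

76.31 dB SPL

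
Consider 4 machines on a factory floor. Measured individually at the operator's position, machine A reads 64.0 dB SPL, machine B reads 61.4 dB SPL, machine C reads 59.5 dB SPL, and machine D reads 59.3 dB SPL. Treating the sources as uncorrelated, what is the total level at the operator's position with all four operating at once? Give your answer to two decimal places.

67.51 dB SPL

Incoherent sources sum as intensities:
L_total = 10·log₁₀(10^(64.0/10) + 10^(61.4/10) + 10^(59.5/10) + 10^(59.3/10)) = 10·log₁₀(5635000) = 67.51 dB SPL.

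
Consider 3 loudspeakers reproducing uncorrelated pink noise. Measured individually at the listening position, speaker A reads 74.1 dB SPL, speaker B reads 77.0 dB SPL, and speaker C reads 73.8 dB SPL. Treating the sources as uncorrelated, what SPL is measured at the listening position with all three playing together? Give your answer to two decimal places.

79.99 dB SPL

Uncorrelated sources add in intensity (power), not in dB.
L_total = 10·log₁₀(10^(74.1/10) + 10^(77.0/10) + 10^(73.8/10)) = 10·log₁₀(99810000) = 79.99 dB SPL.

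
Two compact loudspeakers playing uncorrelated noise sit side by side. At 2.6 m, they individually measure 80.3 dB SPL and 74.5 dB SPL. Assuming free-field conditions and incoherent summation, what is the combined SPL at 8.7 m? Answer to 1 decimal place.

70.8 dB SPL

Combined at 2.6 m: 10·log₁₀(10^(80.3/10)+10^(74.5/10)) = 81.31 dB SPL.
Then apply −20·log₁₀(8.7/2.6) = -10.49 dB → 70.8 dB SPL.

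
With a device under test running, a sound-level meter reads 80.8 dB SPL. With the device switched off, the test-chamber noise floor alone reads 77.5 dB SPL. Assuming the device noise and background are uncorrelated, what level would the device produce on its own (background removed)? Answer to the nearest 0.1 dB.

Background correction is a power subtraction:
L_src = 10·log₁₀(10^(80.8/10) − 10^(77.5/10)) = 10·log₁₀(63990000) = 78.1 dB SPL.

78.1 dB SPL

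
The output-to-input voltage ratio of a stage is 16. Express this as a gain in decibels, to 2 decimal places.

24.08 dB

Voltage ratio → dB uses the 20·log₁₀ form:
20·log₁₀(16) = 24.08 dB.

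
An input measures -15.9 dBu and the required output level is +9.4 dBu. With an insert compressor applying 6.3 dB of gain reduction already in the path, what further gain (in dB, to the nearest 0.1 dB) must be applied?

The required make-up gain is the shortfall in the dB sum.
G = +9.4 − (-15.9) + 6.3 = 31.6 dB.

31.6 dB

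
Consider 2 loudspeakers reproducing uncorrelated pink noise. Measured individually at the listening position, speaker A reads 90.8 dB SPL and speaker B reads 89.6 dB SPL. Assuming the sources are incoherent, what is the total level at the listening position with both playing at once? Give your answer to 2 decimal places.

93.25 dB SPL

Uncorrelated sources add in intensity (power), not in dB.
L_total = 10·log₁₀(10^(90.8/10) + 10^(89.6/10)) = 10·log₁₀(2114000000) = 93.25 dB SPL.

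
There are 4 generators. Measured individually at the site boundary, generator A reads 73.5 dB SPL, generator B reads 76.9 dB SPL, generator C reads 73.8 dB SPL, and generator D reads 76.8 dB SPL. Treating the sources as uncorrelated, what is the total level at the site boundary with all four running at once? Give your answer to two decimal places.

81.56 dB SPL

Incoherent sources sum as intensities:
L_total = 10·log₁₀(10^(73.5/10) + 10^(76.9/10) + 10^(73.8/10) + 10^(76.8/10)) = 10·log₁₀(143200000) = 81.56 dB SPL.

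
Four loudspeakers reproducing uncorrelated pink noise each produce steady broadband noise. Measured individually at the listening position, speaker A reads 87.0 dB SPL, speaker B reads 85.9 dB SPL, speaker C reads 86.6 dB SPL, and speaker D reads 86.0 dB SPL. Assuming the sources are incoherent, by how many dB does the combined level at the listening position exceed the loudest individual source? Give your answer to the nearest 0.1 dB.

5.4 dB

Add the sources as powers (linear), then convert back to dB:
L_total = 10·log₁₀(10^(87.0/10) + 10^(85.9/10) + 10^(86.6/10) + 10^(86.0/10)) = 92.42 dB SPL.
Excess over the loudest (87.0 dB): 92.42 − 87.0 = 5.4 dB.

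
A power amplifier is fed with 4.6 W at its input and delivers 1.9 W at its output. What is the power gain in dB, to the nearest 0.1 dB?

For a power ratio, dB = 10·log₁₀(P₂/P₁).
10·log₁₀(1.9/4.6) = 10·log₁₀(0.4130) = -3.8 dB.

-3.8 dB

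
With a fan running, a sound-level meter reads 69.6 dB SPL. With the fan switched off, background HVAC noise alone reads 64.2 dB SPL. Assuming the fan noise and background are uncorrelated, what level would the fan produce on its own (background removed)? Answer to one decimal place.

68.1 dB SPL

Remove the background by subtracting linear intensities:
L_src = 10·log₁₀(10^(69.6/10) − 10^(64.2/10)) = 10·log₁₀(6490000) = 68.1 dB SPL.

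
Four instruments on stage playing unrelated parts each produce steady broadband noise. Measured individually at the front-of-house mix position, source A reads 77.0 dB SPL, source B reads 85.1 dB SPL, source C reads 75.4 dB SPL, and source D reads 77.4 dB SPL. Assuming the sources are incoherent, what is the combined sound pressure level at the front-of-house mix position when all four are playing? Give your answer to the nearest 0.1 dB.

86.7 dB SPL

Add the sources as powers (linear), then convert back to dB:
L_total = 10·log₁₀(10^(77.0/10) + 10^(85.1/10) + 10^(75.4/10) + 10^(77.4/10)) = 10·log₁₀(463300000) = 86.7 dB SPL.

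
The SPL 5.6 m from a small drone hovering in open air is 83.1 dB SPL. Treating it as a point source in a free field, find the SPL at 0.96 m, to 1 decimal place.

98.4 dB SPL

Free-field point source: level drops by 20·log₁₀ of the distance ratio.
ΔL = −20·log₁₀(0.96/5.6) = 15.32 dB, so L₂ = 83.1 + (15.32) = 98.4 dB SPL.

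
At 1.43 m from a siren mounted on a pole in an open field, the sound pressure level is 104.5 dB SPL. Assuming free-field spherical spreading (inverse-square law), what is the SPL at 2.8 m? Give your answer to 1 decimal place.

98.7 dB SPL

Inverse-square spreading gives ΔL = −20·log₁₀(d₂/d₁).
ΔL = −20·log₁₀(2.8/1.43) = -5.84 dB, so L₂ = 104.5 + (-5.84) = 98.7 dB SPL.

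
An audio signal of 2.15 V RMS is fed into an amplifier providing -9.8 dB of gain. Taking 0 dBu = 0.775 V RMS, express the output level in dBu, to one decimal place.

-0.9 dBu

Input level: 20·log₁₀(2.15/0.775) = 8.86 dBu.
Output: 8.86 − 9.8 = -0.9 dBu.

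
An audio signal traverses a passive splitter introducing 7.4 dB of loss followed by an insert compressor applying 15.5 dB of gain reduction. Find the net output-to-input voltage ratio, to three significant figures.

Net gain = (−7.4) + (−15.5) = -22.9 dB.
Voltage ratio = 10^(-22.9/20) = 0.0716.

0.0716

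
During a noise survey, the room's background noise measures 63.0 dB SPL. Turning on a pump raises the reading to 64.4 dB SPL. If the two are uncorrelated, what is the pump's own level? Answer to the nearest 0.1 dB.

58.8 dB SPL

Remove the background by subtracting linear intensities:
L_src = 10·log₁₀(10^(64.4/10) − 10^(63.0/10)) = 10·log₁₀(759000) = 58.8 dB SPL.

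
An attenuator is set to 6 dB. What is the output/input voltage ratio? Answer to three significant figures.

0.501

Voltage ratio = 10^(dB/20).
10^(-6/20) = 10^(-0.3000) = 0.501.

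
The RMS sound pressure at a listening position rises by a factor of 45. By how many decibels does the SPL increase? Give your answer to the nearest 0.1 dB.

33.1 dB

SPL change from a pressure ratio uses the 20·log₁₀ form:
20·log₁₀(45) = 33.1 dB.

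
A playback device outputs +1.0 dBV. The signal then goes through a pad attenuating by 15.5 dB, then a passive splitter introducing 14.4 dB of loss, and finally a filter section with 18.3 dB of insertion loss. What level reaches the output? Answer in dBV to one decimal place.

Cascaded gains and losses add directly in dB.
+1.0 − 15.5 − 14.4 − 18.3 = -47.2 dBV.

-47.2 dBV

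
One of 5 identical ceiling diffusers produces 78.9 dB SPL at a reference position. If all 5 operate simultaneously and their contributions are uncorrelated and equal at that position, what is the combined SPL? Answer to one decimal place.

5 equal incoherent sources raise the level by 10·log₁₀(5) = 6.99 dB.
L_total = 78.9 + 6.99 = 85.9 dB SPL.

85.9 dB SPL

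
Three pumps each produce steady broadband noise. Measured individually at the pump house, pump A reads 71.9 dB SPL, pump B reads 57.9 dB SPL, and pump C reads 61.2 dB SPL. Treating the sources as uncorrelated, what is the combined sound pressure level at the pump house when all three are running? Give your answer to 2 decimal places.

72.41 dB SPL

Add the sources as powers (linear), then convert back to dB:
L_total = 10·log₁₀(10^(71.9/10) + 10^(57.9/10) + 10^(61.2/10)) = 10·log₁₀(17420000) = 72.41 dB SPL.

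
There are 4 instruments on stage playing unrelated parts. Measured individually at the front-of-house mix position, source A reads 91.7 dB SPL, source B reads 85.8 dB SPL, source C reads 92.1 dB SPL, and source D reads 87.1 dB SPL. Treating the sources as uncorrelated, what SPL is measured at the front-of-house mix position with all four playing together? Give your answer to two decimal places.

Uncorrelated sources add in intensity (power), not in dB.
L_total = 10·log₁₀(10^(91.7/10) + 10^(85.8/10) + 10^(92.1/10) + 10^(87.1/10)) = 10·log₁₀(3994000000) = 96.01 dB SPL.

96.01 dB SPL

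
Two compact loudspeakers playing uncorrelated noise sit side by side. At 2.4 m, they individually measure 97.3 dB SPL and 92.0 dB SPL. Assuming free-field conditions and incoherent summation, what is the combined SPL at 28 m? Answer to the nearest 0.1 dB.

77.1 dB SPL

Combined at 2.4 m: 10·log₁₀(10^(97.3/10)+10^(92.0/10)) = 98.42 dB SPL.
Then apply −20·log₁₀(28/2.4) = -21.34 dB → 77.1 dB SPL.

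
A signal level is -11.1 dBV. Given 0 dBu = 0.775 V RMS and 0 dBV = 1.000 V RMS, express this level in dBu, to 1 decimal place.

-8.9 dBu

The offset between the scales is 20·log₁₀(0.775/1.000) = −2.214 dB.
So dBu = -11.1 + 2.214 = -8.9 dBu.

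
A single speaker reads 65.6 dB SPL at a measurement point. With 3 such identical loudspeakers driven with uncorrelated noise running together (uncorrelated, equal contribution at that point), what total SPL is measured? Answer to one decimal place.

3 equal incoherent sources raise the level by 10·log₁₀(3) = 4.77 dB.
L_total = 65.6 + 4.77 = 70.4 dB SPL.

70.4 dB SPL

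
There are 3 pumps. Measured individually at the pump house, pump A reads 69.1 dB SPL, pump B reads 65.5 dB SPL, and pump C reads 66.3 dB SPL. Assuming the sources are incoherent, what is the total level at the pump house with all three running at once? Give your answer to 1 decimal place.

72.0 dB SPL

Add the sources as powers (linear), then convert back to dB:
L_total = 10·log₁₀(10^(69.1/10) + 10^(65.5/10) + 10^(66.3/10)) = 10·log₁₀(15940000) = 72.0 dB SPL.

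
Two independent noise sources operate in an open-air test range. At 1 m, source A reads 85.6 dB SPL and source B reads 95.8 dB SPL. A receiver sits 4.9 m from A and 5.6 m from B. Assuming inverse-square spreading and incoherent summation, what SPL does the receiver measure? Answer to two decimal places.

81.35 dB SPL

At the listener: L_A = 85.6 − 20·log₁₀(4.9) = 71.796 dB; L_B = 95.8 − 20·log₁₀(5.6) = 80.836 dB.
Combined: 10·log₁₀(10^(71.796/10)+10^(80.836/10)) = 81.35 dB SPL.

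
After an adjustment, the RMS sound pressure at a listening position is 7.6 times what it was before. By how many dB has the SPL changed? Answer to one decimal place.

SPL change from a pressure ratio uses the 20·log₁₀ form:
20·log₁₀(7.6) = 17.6 dB.

17.6 dB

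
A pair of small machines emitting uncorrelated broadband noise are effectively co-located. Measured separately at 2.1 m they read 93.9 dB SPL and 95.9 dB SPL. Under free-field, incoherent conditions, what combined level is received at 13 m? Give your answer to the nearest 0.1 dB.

Combined at 2.1 m: 10·log₁₀(10^(93.9/10)+10^(95.9/10)) = 98.02 dB SPL.
Then apply −20·log₁₀(13/2.1) = -15.83 dB → 82.2 dB SPL.

82.2 dB SPL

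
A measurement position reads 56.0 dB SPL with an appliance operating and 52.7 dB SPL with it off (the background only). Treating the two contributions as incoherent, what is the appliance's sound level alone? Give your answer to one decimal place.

53.3 dB SPL

Subtract intensities: L_src = 10·log₁₀(10^(L_total/10) − 10^(L_bg/10)).
L_src = 10·log₁₀(10^(56.0/10) − 10^(52.7/10)) = 10·log₁₀(211900) = 53.3 dB SPL.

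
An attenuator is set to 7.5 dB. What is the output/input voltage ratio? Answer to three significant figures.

0.422

Voltage ratio = 10^(dB/20).
10^(-7.5/20) = 10^(-0.3750) = 0.422.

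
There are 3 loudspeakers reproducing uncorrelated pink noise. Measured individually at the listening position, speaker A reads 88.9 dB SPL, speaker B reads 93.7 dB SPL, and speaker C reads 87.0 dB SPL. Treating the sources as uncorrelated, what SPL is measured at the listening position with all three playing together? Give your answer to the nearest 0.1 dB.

95.6 dB SPL

Incoherent sources sum as intensities:
L_total = 10·log₁₀(10^(88.9/10) + 10^(93.7/10) + 10^(87.0/10)) = 10·log₁₀(3622000000) = 95.6 dB SPL.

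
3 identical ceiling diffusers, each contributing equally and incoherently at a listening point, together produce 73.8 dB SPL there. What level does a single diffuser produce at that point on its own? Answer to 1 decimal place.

3 equal incoherent sources add 10·log₁₀(3) = 4.77 dB over one source.
L_one = 73.8 − 4.77 = 69.0 dB SPL.

69.0 dB SPL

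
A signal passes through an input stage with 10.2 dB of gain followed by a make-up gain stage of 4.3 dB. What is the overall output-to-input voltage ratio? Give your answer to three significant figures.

Net gain = 10.2 + 4.3 = 14.5 dB.
Voltage ratio = 10^(14.5/20) = 5.31.

5.31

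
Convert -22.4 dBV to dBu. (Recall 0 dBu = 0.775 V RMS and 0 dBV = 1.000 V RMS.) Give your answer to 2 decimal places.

The offset between the scales is 20·log₁₀(0.775/1.000) = −2.214 dB.
So dBu = -22.4 + 2.214 = -20.19 dBu.

-20.19 dBu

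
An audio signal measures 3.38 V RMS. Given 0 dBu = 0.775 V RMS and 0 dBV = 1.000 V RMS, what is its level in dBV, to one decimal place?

dBV = 20·log₁₀(V / 1.000 V).
20·log₁₀(3.38/1.000) = +10.6 dBV.

+10.6 dBV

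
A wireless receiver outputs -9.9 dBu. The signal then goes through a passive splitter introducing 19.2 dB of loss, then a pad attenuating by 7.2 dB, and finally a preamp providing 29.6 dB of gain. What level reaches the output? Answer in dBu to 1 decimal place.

-6.7 dBu

In dB, series stages simply add:
-9.9 − 19.2 − 7.2 + 29.6 = -6.7 dBu.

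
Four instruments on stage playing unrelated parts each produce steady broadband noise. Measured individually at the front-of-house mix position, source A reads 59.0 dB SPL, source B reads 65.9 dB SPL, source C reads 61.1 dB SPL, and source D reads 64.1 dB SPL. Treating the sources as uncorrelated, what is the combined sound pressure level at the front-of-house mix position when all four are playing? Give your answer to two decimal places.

69.32 dB SPL

Uncorrelated sources add in intensity (power), not in dB.
L_total = 10·log₁₀(10^(59.0/10) + 10^(65.9/10) + 10^(61.1/10) + 10^(64.1/10)) = 10·log₁₀(8543000) = 69.32 dB SPL.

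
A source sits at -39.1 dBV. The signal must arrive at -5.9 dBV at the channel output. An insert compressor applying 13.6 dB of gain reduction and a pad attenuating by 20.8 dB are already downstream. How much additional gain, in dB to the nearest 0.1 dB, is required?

The required make-up gain is the shortfall in the dB sum.
G = -5.9 − (-39.1) + 13.6 + 20.8 = 67.6 dB.

67.6 dB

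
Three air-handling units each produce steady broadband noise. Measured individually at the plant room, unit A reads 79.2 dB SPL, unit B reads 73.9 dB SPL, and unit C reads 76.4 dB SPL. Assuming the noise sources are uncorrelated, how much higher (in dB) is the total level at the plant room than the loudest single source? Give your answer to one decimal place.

2.6 dB

Uncorrelated sources add in intensity (power), not in dB.
L_total = 10·log₁₀(10^(79.2/10) + 10^(73.9/10) + 10^(76.4/10)) = 81.80 dB SPL.
Excess over the loudest (79.2 dB): 81.80 − 79.2 = 2.6 dB.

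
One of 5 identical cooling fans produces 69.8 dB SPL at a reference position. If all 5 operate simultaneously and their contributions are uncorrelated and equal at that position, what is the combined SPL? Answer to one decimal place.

5 equal incoherent sources raise the level by 10·log₁₀(5) = 6.99 dB.
L_total = 69.8 + 6.99 = 76.8 dB SPL.

76.8 dB SPL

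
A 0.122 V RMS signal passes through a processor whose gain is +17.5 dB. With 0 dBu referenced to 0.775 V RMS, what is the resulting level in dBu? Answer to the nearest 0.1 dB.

+1.4 dBu

Input level: 20·log₁₀(0.122/0.775) = -16.06 dBu.
Output: -16.06 + 17.5 = +1.4 dBu.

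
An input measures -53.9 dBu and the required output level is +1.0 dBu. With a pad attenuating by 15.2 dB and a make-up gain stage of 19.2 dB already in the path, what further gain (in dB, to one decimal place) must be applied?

The required make-up gain is the shortfall in the dB sum.
G = +1.0 − (-53.9) + 15.2 − 19.2 = 50.9 dB.

50.9 dB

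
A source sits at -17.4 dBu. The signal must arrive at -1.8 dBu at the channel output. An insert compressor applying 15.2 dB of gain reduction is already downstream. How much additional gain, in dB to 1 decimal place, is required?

The required make-up gain is the shortfall in the dB sum.
G = -1.8 − (-17.4) + 15.2 = 30.8 dB.

30.8 dB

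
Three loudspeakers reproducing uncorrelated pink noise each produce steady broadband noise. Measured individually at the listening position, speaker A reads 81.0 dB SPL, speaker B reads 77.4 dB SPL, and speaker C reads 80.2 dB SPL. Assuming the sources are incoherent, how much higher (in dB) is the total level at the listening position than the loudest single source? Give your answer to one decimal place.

3.6 dB

Uncorrelated sources add in intensity (power), not in dB.
L_total = 10·log₁₀(10^(81.0/10) + 10^(77.4/10) + 10^(80.2/10)) = 84.56 dB SPL.
Excess over the loudest (81.0 dB): 84.56 − 81.0 = 3.6 dB.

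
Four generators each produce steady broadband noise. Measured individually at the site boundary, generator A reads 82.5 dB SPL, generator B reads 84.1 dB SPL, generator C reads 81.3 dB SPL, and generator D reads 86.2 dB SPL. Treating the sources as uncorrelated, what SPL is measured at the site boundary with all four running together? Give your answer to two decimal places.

Add the sources as powers (linear), then convert back to dB:
L_total = 10·log₁₀(10^(82.5/10) + 10^(84.1/10) + 10^(81.3/10) + 10^(86.2/10)) = 10·log₁₀(986600000) = 89.94 dB SPL.

89.94 dB SPL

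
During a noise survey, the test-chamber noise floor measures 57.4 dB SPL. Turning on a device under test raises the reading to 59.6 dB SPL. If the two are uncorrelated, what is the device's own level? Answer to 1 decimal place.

Subtract intensities: L_src = 10·log₁₀(10^(L_total/10) − 10^(L_bg/10)).
L_src = 10·log₁₀(10^(59.6/10) − 10^(57.4/10)) = 10·log₁₀(362500) = 55.6 dB SPL.

55.6 dB SPL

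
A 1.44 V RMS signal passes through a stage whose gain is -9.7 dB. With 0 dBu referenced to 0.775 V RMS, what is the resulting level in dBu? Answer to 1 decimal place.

-4.3 dBu

Input level: 20·log₁₀(1.44/0.775) = 5.38 dBu.
Output: 5.38 − 9.7 = -4.3 dBu.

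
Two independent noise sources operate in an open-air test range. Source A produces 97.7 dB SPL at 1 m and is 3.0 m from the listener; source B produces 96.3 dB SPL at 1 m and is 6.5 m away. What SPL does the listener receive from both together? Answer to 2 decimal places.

At the listener: L_A = 97.7 − 20·log₁₀(3.0) = 88.158 dB; L_B = 96.3 − 20·log₁₀(6.5) = 80.042 dB.
Combined: 10·log₁₀(10^(88.158/10)+10^(80.042/10)) = 88.78 dB SPL.

88.78 dB SPL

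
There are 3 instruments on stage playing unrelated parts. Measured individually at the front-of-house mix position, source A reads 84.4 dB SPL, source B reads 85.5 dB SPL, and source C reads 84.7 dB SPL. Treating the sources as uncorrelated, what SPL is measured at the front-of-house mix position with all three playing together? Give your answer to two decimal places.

Incoherent sources sum as intensities:
L_total = 10·log₁₀(10^(84.4/10) + 10^(85.5/10) + 10^(84.7/10)) = 10·log₁₀(925400000) = 89.66 dB SPL.

89.66 dB SPL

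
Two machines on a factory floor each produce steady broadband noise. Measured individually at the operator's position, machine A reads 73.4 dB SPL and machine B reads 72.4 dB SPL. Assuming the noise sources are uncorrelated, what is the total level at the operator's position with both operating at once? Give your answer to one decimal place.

Add the sources as powers (linear), then convert back to dB:
L_total = 10·log₁₀(10^(73.4/10) + 10^(72.4/10)) = 10·log₁₀(39260000) = 75.9 dB SPL.

75.9 dB SPL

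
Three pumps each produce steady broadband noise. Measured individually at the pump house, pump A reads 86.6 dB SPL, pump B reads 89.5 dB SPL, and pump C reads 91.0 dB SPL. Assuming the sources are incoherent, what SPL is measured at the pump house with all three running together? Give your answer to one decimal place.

Incoherent sources sum as intensities:
L_total = 10·log₁₀(10^(86.6/10) + 10^(89.5/10) + 10^(91.0/10)) = 10·log₁₀(2607000000) = 94.2 dB SPL.

94.2 dB SPL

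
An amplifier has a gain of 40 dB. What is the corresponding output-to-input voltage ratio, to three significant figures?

100

Voltage ratio = 10^(dB/20).
10^(40/20) = 10^(2.000) = 100.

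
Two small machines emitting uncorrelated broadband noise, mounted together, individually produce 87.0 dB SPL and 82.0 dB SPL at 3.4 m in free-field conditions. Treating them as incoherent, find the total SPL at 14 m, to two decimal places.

Combined at 3.4 m: 10·log₁₀(10^(87.0/10)+10^(82.0/10)) = 88.193 dB SPL.
Then apply −20·log₁₀(14/3.4) = -12.293 dB → 75.90 dB SPL.

75.90 dB SPL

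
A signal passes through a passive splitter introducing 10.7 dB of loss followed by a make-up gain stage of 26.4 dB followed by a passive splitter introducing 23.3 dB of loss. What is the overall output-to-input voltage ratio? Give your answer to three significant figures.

Net gain = (−10.7) + 26.4 + (−23.3) = -7.6 dB.
Voltage ratio = 10^(-7.6/20) = 0.417.

0.417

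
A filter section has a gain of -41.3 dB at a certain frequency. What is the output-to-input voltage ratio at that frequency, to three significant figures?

0.00861

Voltage ratio = 10^(dB/20).
10^(-41.3/20) = 10^(-2.065) = 0.00861.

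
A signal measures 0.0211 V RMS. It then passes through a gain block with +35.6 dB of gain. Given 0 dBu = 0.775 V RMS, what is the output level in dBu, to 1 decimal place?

Input level: 20·log₁₀(0.0211/0.775) = -31.30 dBu.
Output: -31.30 + 35.6 = +4.3 dBu.

+4.3 dBu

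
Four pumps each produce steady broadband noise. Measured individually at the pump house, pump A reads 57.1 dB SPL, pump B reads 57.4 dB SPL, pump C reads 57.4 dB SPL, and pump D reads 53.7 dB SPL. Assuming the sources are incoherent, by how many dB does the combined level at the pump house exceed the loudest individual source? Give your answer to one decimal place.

Uncorrelated sources add in intensity (power), not in dB.
L_total = 10·log₁₀(10^(57.1/10) + 10^(57.4/10) + 10^(57.4/10) + 10^(53.7/10)) = 62.66 dB SPL.
Excess over the loudest (57.4 dB): 62.66 − 57.4 = 5.3 dB.

5.3 dB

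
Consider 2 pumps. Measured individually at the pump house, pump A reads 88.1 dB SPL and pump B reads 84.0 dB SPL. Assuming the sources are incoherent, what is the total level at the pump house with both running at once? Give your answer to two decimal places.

89.53 dB SPL

Uncorrelated sources add in intensity (power), not in dB.
L_total = 10·log₁₀(10^(88.1/10) + 10^(84.0/10)) = 10·log₁₀(896800000) = 89.53 dB SPL.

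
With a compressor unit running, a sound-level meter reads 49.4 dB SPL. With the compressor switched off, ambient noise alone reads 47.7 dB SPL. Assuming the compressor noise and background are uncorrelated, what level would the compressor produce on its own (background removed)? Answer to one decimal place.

44.5 dB SPL

Background correction is a power subtraction:
L_src = 10·log₁₀(10^(49.4/10) − 10^(47.7/10)) = 10·log₁₀(28210) = 44.5 dB SPL.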